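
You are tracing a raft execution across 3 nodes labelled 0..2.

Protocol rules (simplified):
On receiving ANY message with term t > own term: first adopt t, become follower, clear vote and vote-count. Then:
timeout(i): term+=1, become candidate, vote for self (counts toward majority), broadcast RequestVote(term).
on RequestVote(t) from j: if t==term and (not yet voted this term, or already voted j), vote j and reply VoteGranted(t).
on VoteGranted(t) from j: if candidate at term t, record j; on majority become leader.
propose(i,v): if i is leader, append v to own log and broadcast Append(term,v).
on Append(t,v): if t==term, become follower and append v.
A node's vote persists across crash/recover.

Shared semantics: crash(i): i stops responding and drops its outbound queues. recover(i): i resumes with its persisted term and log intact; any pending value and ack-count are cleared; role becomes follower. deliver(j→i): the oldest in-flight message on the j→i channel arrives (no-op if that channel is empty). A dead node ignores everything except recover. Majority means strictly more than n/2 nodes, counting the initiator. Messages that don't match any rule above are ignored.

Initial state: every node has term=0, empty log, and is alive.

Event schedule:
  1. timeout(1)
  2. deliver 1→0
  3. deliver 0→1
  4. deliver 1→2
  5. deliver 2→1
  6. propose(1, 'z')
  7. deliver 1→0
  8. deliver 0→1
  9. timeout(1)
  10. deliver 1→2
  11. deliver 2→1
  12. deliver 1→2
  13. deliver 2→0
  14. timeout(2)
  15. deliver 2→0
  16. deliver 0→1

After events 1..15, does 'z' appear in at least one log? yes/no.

yes

e1 timeout(1): 1[cand,t=1,-]
e2 deliver 1→0: 0[foll,t=1,-]
e3 deliver 0→1: 1[lead,t=1,-]
e4 deliver 1→2: 2[foll,t=1,-]
e5 deliver 2→1: ·
e6 propose(1,'z'): 1[lead,t=1,z]
e7 deliver 1→0: 0[foll,t=1,z]
e8 deliver 0→1: ·
e9 timeout(1): 1[cand,t=2,z]
e10 deliver 1→2: 2[foll,t=1,z]
e11 deliver 2→1: ·
e12 deliver 1→2: 2[foll,t=2,z]
e13 deliver 2→0: ·
e14 timeout(2): 2[cand,t=3,z]
e15 deliver 2→0: 0[foll,t=3,z]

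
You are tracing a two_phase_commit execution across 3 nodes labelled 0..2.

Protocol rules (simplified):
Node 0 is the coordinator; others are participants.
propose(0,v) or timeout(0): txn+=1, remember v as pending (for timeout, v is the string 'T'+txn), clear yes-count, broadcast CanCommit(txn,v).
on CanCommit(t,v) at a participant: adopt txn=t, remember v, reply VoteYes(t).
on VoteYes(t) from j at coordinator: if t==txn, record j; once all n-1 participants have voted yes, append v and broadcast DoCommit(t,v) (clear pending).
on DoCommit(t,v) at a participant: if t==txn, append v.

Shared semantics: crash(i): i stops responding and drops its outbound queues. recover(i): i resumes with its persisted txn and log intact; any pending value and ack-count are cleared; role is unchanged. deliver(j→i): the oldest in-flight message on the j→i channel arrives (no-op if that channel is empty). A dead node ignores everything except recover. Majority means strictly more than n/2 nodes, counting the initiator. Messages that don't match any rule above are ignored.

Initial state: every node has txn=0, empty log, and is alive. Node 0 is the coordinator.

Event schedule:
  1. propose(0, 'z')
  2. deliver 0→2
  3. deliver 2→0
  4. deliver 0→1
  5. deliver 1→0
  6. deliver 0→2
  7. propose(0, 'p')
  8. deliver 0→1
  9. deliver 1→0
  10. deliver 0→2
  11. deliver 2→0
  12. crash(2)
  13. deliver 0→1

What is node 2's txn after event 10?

2

after 1 — propose(0,'z'): n0:coor/t1/[-]
after 2 — deliver 0→2: n2:part/t1/[-]
after 3 — deliver 2→0: ·
after 4 — deliver 0→1: n1:part/t1/[-]
after 5 — deliver 1→0: n0:coor/t1/[z]
after 6 — deliver 0→2: n2:part/t1/[z]
after 7 — propose(0,'p'): n0:coor/t2/[z]
after 8 — deliver 0→1: n1:part/t1/[z]
after 9 — deliver 1→0: ·
after 10 — deliver 0→2: n2:part/t2/[z]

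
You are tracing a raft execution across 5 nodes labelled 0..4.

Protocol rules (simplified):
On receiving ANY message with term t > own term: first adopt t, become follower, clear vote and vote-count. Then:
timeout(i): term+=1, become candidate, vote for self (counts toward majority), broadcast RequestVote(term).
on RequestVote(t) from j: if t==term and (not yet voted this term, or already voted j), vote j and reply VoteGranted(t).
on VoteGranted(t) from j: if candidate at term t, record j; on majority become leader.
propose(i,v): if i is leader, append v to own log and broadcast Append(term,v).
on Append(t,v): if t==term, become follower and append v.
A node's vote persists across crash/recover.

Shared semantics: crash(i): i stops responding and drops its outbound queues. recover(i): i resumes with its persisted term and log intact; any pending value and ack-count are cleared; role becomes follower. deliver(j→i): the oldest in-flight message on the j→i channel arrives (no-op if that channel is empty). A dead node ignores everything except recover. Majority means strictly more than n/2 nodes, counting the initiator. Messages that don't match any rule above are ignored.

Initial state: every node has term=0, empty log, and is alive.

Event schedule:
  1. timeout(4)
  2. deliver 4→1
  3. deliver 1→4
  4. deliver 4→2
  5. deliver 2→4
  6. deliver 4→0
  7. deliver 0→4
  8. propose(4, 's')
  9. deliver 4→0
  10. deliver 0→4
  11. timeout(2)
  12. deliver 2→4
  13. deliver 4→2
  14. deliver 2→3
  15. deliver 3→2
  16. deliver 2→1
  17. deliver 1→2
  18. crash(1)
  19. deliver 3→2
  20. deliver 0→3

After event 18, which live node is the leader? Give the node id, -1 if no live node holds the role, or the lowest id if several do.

2

after 1 — timeout(4): n4:cand/t1/[-]
after 2 — deliver 4→1: n1:foll/t1/[-]
after 3 — deliver 1→4: ·
after 4 — deliver 4→2: n2:foll/t1/[-]
after 5 — deliver 2→4: n4:lead/t1/[-]
after 6 — deliver 4→0: n0:foll/t1/[-]
after 7 — deliver 0→4: ·
after 8 — propose(4,'s'): n4:lead/t1/[s]
after 9 — deliver 4→0: n0:foll/t1/[s]
after 10 — deliver 0→4: ·
after 11 — timeout(2): n2:cand/t2/[-]
after 12 — deliver 2→4: n4:foll/t2/[s]
after 13 — deliver 4→2: ·
after 14 — deliver 2→3: n3:foll/t2/[-]
after 15 — deliver 3→2: ·
after 16 — deliver 2→1: n1:foll/t2/[-]
after 17 — deliver 1→2: n2:lead/t2/[-]
after 18 — crash(1): n1:✗foll/t2/[-]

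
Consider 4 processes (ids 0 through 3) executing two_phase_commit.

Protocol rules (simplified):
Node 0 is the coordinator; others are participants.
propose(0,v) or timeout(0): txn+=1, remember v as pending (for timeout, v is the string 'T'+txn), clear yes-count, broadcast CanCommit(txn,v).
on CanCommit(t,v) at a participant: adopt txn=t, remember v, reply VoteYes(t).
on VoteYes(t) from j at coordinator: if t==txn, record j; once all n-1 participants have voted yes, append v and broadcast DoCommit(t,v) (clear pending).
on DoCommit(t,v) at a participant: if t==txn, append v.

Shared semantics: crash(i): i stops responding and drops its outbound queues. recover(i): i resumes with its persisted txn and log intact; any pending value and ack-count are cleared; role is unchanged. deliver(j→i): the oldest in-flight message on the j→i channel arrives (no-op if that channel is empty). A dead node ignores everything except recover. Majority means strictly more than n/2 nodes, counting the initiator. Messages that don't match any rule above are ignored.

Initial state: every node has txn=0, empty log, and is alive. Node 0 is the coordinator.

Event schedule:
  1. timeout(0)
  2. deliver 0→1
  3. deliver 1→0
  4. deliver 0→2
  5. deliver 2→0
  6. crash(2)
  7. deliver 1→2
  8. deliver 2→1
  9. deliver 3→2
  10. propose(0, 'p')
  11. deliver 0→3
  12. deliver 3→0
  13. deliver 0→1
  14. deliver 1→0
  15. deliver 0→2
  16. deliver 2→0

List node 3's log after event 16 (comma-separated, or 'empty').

step 1 timeout(0): 0={coor,t=1,log=-}
step 2 deliver 0→1: 1={part,t=1,log=-}
step 3 deliver 1→0: —
step 4 deliver 0→2: 2={part,t=1,log=-}
step 5 deliver 2→0: —
step 6 crash(2): 2={✗part,t=1,log=-}
step 7 deliver 1→2: —
step 8 deliver 2→1: —
step 9 deliver 3→2: —
step 10 propose(0,'p'): 0={coor,t=2,log=-}
step 11 deliver 0→3: 3={part,t=1,log=-}
step 12 deliver 3→0: —
step 13 deliver 0→1: 1={part,t=2,log=-}
step 14 deliver 1→0: —
step 15 deliver 0→2: —
step 16 deliver 2→0: —

empty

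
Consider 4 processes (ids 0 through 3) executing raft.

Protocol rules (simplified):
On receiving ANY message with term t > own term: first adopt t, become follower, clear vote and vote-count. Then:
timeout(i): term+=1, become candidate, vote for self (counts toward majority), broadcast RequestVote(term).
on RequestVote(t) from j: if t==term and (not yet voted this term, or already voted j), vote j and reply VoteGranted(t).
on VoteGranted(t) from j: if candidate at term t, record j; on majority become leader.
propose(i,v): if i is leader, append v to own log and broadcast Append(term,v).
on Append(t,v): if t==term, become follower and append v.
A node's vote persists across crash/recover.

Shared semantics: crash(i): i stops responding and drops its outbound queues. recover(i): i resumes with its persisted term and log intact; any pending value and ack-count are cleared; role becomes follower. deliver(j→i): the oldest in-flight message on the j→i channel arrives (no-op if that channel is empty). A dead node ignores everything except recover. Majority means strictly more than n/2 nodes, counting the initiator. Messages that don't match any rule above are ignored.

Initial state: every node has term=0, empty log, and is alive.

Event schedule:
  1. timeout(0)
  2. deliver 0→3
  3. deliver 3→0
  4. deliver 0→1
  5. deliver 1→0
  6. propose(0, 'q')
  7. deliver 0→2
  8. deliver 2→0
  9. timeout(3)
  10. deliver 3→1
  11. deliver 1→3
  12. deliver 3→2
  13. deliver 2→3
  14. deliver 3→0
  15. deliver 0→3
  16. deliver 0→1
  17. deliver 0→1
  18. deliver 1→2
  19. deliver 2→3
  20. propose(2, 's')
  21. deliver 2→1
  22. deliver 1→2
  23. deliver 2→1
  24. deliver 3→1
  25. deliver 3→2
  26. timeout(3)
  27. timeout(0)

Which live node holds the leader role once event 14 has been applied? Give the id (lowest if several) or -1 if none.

3

after 1 — timeout(0): n0:cand/t1/[-]
after 2 — deliver 0→3: n3:foll/t1/[-]
after 3 — deliver 3→0: ·
after 4 — deliver 0→1: n1:foll/t1/[-]
after 5 — deliver 1→0: n0:lead/t1/[-]
after 6 — propose(0,'q'): n0:lead/t1/[q]
after 7 — deliver 0→2: n2:foll/t1/[-]
after 8 — deliver 2→0: ·
after 9 — timeout(3): n3:cand/t2/[-]
after 10 — deliver 3→1: n1:foll/t2/[-]
after 11 — deliver 1→3: ·
after 12 — deliver 3→2: n2:foll/t2/[-]
after 13 — deliver 2→3: n3:lead/t2/[-]
after 14 — deliver 3→0: n0:foll/t2/[q]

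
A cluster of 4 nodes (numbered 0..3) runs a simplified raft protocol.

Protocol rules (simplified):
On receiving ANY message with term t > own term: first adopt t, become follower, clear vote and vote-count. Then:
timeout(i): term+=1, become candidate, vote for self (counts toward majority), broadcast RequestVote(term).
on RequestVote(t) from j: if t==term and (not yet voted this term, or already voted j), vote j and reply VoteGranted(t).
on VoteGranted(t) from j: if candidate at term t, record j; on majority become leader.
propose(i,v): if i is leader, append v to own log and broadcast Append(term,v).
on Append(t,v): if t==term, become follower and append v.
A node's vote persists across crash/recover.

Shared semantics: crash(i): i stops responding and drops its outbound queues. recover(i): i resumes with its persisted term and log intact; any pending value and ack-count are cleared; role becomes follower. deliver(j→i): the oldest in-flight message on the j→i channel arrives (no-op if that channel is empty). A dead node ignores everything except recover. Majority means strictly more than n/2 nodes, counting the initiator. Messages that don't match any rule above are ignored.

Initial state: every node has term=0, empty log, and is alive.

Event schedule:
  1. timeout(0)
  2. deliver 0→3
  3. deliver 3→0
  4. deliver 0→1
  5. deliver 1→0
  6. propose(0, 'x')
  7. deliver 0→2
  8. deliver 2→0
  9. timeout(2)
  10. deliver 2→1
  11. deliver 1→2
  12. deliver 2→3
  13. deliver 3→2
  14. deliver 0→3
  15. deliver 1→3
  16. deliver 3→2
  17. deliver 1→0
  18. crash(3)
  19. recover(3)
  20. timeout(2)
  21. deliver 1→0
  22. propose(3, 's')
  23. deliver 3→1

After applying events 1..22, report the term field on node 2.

after 1 — timeout(0): n0:cand/t1/[-]
after 2 — deliver 0→3: n3:foll/t1/[-]
after 3 — deliver 3→0: ·
after 4 — deliver 0→1: n1:foll/t1/[-]
after 5 — deliver 1→0: n0:lead/t1/[-]
after 6 — propose(0,'x'): n0:lead/t1/[x]
after 7 — deliver 0→2: n2:foll/t1/[-]
after 8 — deliver 2→0: ·
after 9 — timeout(2): n2:cand/t2/[-]
after 10 — deliver 2→1: n1:foll/t2/[-]
after 11 — deliver 1→2: ·
after 12 — deliver 2→3: n3:foll/t2/[-]
after 13 — deliver 3→2: n2:lead/t2/[-]
after 14 — deliver 0→3: ·
after 15 — deliver 1→3: ·
after 16 — deliver 3→2: ·
after 17 — deliver 1→0: ·
after 18 — crash(3): n3:✗foll/t2/[-]
after 19 — recover(3): n3:foll/t2/[-]
after 20 — timeout(2): n2:cand/t3/[-]
after 21 — deliver 1→0: ·
after 22 — propose(3,'s'): ·

3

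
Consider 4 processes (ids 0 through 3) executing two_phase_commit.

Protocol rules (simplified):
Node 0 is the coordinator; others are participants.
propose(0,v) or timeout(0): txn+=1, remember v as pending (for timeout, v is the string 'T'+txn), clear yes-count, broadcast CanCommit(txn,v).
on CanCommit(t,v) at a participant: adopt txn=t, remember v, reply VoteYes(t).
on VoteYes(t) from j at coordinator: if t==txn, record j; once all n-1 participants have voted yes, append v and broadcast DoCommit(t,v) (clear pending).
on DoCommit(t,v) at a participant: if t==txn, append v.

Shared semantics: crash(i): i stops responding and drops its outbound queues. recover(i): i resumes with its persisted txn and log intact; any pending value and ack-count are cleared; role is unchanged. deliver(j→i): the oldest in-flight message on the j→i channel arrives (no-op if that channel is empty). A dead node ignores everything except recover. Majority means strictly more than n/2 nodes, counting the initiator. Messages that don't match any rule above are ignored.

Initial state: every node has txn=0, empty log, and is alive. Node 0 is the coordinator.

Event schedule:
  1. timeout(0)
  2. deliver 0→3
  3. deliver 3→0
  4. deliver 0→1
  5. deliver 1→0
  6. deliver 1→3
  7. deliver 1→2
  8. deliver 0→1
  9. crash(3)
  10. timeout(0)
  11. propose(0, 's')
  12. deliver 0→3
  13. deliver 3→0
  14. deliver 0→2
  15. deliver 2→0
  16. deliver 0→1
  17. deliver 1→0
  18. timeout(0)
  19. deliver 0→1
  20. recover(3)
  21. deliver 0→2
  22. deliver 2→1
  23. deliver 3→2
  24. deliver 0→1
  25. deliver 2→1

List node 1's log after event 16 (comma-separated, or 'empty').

1. timeout(0):  <0:coor t1 ->
2. deliver 0→3:  <3:part t1 ->
3. deliver 3→0:  nop
4. deliver 0→1:  <1:part t1 ->
5. deliver 1→0:  nop
6. deliver 1→3:  nop
7. deliver 1→2:  nop
8. deliver 0→1:  nop
9. crash(3):  <3:✗part t1 ->
10. timeout(0):  <0:coor t2 ->
11. propose(0,'s'):  <0:coor t3 ->
12. deliver 0→3:  nop
13. deliver 3→0:  nop
14. deliver 0→2:  <2:part t1 ->
15. deliver 2→0:  nop
16. deliver 0→1:  <1:part t2 ->

empty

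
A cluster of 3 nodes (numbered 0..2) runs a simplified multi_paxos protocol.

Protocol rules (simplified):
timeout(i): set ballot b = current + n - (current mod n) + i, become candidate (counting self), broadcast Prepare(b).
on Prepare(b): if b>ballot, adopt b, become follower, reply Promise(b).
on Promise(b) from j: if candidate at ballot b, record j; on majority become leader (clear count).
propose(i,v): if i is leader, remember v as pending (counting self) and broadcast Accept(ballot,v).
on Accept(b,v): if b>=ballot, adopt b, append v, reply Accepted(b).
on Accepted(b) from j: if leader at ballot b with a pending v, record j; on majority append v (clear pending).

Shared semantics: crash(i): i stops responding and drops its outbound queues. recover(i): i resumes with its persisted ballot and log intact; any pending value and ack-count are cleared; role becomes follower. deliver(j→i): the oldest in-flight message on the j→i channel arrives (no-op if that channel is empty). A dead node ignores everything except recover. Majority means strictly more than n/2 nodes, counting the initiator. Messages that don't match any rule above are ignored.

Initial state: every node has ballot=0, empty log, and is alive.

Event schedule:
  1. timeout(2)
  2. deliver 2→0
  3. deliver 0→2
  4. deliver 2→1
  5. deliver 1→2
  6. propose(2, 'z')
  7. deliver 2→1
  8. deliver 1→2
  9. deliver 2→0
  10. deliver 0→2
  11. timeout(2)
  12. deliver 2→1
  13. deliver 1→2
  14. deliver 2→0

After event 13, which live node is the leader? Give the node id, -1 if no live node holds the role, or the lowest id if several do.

step 1 timeout(2): 2={cand,b=5,log=-}
step 2 deliver 2→0: 0={foll,b=5,log=-}
step 3 deliver 0→2: 2={lead,b=5,log=-}
step 4 deliver 2→1: 1={foll,b=5,log=-}
step 5 deliver 1→2: —
step 6 propose(2,'z'): —
step 7 deliver 2→1: 1={foll,b=5,log=z}
step 8 deliver 1→2: 2={lead,b=5,log=z}
step 9 deliver 2→0: 0={foll,b=5,log=z}
step 10 deliver 0→2: —
step 11 timeout(2): 2={cand,b=8,log=z}
step 12 deliver 2→1: 1={foll,b=8,log=z}
step 13 deliver 1→2: 2={lead,b=8,log=z}

2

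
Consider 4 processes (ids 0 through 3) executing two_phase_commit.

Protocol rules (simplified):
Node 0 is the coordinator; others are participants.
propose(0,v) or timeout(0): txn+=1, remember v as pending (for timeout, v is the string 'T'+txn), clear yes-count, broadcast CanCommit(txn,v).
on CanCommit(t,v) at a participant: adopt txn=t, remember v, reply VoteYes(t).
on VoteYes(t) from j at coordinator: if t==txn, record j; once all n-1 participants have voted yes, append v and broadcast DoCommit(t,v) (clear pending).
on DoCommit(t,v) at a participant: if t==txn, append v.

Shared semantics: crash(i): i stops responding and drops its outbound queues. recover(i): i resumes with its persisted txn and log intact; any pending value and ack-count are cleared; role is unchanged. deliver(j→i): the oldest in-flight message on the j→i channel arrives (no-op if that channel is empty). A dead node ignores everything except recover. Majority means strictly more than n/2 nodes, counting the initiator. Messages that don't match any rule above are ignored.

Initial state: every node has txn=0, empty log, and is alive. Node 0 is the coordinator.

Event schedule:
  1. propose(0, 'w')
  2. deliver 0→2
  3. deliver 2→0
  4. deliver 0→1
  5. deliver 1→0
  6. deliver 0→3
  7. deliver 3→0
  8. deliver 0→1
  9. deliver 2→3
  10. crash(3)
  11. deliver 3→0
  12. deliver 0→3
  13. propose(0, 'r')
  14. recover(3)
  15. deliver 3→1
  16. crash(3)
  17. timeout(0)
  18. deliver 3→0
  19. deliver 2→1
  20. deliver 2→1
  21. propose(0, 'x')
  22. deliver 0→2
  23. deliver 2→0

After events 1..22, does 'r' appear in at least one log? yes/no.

[1] propose(0,'w') → N0(coor t1 [-])
[2] deliver 0→2 → N2(part t1 [-])
[3] deliver 2→0 → ∅
[4] deliver 0→1 → N1(part t1 [-])
[5] deliver 1→0 → ∅
[6] deliver 0→3 → N3(part t1 [-])
[7] deliver 3→0 → N0(coor t1 [w])
[8] deliver 0→1 → N1(part t1 [w])
[9] deliver 2→3 → ∅
[10] crash(3) → N3(✗part t1 [-])
[11] deliver 3→0 → ∅
[12] deliver 0→3 → ∅
[13] propose(0,'r') → N0(coor t2 [w])
[14] recover(3) → N3(part t1 [-])
[15] deliver 3→1 → ∅
[16] crash(3) → N3(✗part t1 [-])
[17] timeout(0) → N0(coor t3 [w])
[18] deliver 3→0 → ∅
[19] deliver 2→1 → ∅
[20] deliver 2→1 → ∅
[21] propose(0,'x') → N0(coor t4 [w])
[22] deliver 0→2 → N2(part t1 [w])

no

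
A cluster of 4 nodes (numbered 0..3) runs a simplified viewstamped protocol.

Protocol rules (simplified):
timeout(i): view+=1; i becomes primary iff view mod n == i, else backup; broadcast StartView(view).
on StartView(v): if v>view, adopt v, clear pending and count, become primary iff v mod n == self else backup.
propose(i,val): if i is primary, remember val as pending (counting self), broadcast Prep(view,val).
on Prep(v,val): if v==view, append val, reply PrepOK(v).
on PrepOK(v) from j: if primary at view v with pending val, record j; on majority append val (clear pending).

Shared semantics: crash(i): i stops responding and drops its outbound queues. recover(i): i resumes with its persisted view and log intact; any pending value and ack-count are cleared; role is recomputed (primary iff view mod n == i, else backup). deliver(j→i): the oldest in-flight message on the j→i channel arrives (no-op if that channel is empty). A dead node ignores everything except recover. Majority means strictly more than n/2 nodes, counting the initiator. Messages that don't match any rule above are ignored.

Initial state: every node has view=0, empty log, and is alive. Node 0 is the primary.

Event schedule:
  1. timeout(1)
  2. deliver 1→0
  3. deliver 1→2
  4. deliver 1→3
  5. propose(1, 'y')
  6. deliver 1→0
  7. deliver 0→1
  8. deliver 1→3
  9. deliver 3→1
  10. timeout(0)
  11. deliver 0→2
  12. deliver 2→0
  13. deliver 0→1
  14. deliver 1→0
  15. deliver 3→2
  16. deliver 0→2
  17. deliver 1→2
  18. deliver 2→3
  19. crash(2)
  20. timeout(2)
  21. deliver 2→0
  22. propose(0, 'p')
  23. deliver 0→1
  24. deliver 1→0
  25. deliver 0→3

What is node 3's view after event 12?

step 1 timeout(1): 1={prim,v=1,log=-}
step 2 deliver 1→0: 0={back,v=1,log=-}
step 3 deliver 1→2: 2={back,v=1,log=-}
step 4 deliver 1→3: 3={back,v=1,log=-}
step 5 propose(1,'y'): —
step 6 deliver 1→0: 0={back,v=1,log=y}
step 7 deliver 0→1: —
step 8 deliver 1→3: 3={back,v=1,log=y}
step 9 deliver 3→1: 1={prim,v=1,log=y}
step 10 timeout(0): 0={back,v=2,log=y}
step 11 deliver 0→2: 2={prim,v=2,log=-}
step 12 deliver 2→0: —

1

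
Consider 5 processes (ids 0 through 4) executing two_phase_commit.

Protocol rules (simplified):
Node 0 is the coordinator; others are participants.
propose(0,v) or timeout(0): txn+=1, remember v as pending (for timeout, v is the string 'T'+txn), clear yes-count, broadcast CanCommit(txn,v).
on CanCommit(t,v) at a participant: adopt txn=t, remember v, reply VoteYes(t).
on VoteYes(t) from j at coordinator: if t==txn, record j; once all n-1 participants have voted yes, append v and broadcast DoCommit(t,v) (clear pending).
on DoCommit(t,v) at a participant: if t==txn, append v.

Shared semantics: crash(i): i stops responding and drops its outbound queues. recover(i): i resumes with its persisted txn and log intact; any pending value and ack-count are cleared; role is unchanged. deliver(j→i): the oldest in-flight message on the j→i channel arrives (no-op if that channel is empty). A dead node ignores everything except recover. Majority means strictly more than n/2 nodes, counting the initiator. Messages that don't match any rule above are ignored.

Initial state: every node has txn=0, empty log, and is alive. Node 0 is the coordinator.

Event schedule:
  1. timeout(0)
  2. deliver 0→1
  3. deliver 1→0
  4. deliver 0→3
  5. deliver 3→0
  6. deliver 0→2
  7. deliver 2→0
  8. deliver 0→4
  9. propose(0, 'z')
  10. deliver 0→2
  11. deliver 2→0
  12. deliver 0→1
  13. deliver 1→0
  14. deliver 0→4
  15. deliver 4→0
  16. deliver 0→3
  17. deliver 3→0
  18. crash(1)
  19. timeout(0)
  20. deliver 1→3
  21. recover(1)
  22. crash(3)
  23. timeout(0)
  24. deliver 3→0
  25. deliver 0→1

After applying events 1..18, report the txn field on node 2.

2

after 1 — timeout(0): n0:coor/t1/[-]
after 2 — deliver 0→1: n1:part/t1/[-]
after 3 — deliver 1→0: ·
after 4 — deliver 0→3: n3:part/t1/[-]
after 5 — deliver 3→0: ·
after 6 — deliver 0→2: n2:part/t1/[-]
after 7 — deliver 2→0: ·
after 8 — deliver 0→4: n4:part/t1/[-]
after 9 — propose(0,'z'): n0:coor/t2/[-]
after 10 — deliver 0→2: n2:part/t2/[-]
after 11 — deliver 2→0: ·
after 12 — deliver 0→1: n1:part/t2/[-]
after 13 — deliver 1→0: ·
after 14 — deliver 0→4: n4:part/t2/[-]
after 15 — deliver 4→0: ·
after 16 — deliver 0→3: n3:part/t2/[-]
after 17 — deliver 3→0: ·
after 18 — crash(1): n1:✗part/t2/[-]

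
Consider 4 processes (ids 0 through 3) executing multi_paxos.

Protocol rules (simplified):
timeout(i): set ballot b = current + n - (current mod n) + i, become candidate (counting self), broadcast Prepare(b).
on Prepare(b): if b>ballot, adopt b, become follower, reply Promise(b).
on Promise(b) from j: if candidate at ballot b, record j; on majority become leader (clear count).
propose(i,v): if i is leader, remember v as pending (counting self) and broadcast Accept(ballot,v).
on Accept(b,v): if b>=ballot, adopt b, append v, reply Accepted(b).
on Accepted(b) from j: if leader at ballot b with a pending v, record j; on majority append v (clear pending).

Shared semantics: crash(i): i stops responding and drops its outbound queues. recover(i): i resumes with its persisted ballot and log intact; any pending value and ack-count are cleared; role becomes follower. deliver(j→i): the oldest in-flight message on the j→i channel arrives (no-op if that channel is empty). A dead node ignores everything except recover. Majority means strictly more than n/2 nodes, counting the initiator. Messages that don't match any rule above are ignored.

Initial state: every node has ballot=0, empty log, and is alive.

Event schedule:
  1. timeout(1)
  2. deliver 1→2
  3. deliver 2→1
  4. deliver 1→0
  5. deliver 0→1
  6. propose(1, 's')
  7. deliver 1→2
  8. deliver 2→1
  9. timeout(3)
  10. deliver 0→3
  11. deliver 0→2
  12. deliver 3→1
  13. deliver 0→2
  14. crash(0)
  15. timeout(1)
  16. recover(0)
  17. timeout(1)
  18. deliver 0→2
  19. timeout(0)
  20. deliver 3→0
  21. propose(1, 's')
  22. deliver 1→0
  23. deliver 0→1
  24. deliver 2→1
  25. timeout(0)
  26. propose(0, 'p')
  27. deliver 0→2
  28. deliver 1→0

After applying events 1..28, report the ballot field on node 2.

step 1 timeout(1): 1={cand,b=5,log=-}
step 2 deliver 1→2: 2={foll,b=5,log=-}
step 3 deliver 2→1: —
step 4 deliver 1→0: 0={foll,b=5,log=-}
step 5 deliver 0→1: 1={lead,b=5,log=-}
step 6 propose(1,'s'): —
step 7 deliver 1→2: 2={foll,b=5,log=s}
step 8 deliver 2→1: —
step 9 timeout(3): 3={cand,b=7,log=-}
step 10 deliver 0→3: —
step 11 deliver 0→2: —
step 12 deliver 3→1: 1={foll,b=7,log=-}
step 13 deliver 0→2: —
step 14 crash(0): 0={✗foll,b=5,log=-}
step 15 timeout(1): 1={cand,b=9,log=-}
step 16 recover(0): 0={foll,b=5,log=-}
step 17 timeout(1): 1={cand,b=13,log=-}
step 18 deliver 0→2: —
step 19 timeout(0): 0={cand,b=8,log=-}
step 20 deliver 3→0: —
step 21 propose(1,'s'): —
step 22 deliver 1→0: —
step 23 deliver 0→1: —
step 24 deliver 2→1: —
step 25 timeout(0): 0={cand,b=12,log=-}
step 26 propose(0,'p'): —
step 27 deliver 0→2: 2={foll,b=8,log=s}
step 28 deliver 1→0: —

8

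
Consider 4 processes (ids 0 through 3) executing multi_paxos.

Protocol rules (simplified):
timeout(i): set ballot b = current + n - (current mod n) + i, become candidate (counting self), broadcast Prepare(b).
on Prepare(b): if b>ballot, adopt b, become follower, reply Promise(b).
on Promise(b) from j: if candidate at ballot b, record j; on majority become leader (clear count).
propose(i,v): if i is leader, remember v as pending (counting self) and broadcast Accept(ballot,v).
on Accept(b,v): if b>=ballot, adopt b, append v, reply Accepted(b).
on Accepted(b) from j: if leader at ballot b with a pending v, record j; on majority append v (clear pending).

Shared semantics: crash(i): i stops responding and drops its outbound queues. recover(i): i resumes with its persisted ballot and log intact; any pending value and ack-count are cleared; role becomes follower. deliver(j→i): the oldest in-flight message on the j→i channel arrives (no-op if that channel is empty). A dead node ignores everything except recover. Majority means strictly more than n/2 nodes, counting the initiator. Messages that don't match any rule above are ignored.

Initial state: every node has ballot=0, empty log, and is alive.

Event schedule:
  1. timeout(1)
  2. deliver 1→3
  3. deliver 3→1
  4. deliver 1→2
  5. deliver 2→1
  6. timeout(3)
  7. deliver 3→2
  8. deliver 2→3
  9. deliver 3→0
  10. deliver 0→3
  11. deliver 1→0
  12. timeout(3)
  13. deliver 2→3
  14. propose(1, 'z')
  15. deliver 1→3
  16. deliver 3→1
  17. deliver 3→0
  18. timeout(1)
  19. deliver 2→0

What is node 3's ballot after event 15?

15

after 1 — timeout(1): n1:cand/b5/[-]
after 2 — deliver 1→3: n3:foll/b5/[-]
after 3 — deliver 3→1: ·
after 4 — deliver 1→2: n2:foll/b5/[-]
after 5 — deliver 2→1: n1:lead/b5/[-]
after 6 — timeout(3): n3:cand/b11/[-]
after 7 — deliver 3→2: n2:foll/b11/[-]
after 8 — deliver 2→3: ·
after 9 — deliver 3→0: n0:foll/b11/[-]
after 10 — deliver 0→3: n3:lead/b11/[-]
after 11 — deliver 1→0: ·
after 12 — timeout(3): n3:cand/b15/[-]
after 13 — deliver 2→3: ·
after 14 — propose(1,'z'): ·
after 15 — deliver 1→3: ·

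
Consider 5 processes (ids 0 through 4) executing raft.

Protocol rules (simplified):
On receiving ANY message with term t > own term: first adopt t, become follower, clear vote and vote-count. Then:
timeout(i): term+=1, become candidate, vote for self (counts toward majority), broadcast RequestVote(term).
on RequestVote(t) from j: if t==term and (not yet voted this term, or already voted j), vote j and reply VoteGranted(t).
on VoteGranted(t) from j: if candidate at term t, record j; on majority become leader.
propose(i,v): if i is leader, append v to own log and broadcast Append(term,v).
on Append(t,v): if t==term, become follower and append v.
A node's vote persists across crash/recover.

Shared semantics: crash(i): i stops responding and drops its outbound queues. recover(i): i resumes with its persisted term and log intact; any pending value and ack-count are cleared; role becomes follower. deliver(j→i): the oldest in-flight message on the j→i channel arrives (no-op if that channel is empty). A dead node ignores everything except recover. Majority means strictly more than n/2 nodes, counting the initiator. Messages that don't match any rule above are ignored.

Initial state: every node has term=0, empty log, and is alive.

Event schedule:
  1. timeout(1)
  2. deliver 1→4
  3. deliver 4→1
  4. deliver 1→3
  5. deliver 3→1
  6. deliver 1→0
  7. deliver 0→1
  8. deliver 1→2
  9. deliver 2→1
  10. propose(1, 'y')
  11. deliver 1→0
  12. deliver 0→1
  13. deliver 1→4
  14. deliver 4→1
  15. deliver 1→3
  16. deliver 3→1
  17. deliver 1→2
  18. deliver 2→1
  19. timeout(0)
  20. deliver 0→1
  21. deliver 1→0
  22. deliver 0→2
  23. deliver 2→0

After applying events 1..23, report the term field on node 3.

1

after 1 — timeout(1): n1:cand/t1/[-]
after 2 — deliver 1→4: n4:foll/t1/[-]
after 3 — deliver 4→1: ·
after 4 — deliver 1→3: n3:foll/t1/[-]
after 5 — deliver 3→1: n1:lead/t1/[-]
after 6 — deliver 1→0: n0:foll/t1/[-]
after 7 — deliver 0→1: ·
after 8 — deliver 1→2: n2:foll/t1/[-]
after 9 — deliver 2→1: ·
after 10 — propose(1,'y'): n1:lead/t1/[y]
after 11 — deliver 1→0: n0:foll/t1/[y]
after 12 — deliver 0→1: ·
after 13 — deliver 1→4: n4:foll/t1/[y]
after 14 — deliver 4→1: ·
after 15 — deliver 1→3: n3:foll/t1/[y]
after 16 — deliver 3→1: ·
after 17 — deliver 1→2: n2:foll/t1/[y]
after 18 — deliver 2→1: ·
after 19 — timeout(0): n0:cand/t2/[y]
after 20 — deliver 0→1: n1:foll/t2/[y]
after 21 — deliver 1→0: ·
after 22 — deliver 0→2: n2:foll/t2/[y]
after 23 — deliver 2→0: n0:lead/t2/[y]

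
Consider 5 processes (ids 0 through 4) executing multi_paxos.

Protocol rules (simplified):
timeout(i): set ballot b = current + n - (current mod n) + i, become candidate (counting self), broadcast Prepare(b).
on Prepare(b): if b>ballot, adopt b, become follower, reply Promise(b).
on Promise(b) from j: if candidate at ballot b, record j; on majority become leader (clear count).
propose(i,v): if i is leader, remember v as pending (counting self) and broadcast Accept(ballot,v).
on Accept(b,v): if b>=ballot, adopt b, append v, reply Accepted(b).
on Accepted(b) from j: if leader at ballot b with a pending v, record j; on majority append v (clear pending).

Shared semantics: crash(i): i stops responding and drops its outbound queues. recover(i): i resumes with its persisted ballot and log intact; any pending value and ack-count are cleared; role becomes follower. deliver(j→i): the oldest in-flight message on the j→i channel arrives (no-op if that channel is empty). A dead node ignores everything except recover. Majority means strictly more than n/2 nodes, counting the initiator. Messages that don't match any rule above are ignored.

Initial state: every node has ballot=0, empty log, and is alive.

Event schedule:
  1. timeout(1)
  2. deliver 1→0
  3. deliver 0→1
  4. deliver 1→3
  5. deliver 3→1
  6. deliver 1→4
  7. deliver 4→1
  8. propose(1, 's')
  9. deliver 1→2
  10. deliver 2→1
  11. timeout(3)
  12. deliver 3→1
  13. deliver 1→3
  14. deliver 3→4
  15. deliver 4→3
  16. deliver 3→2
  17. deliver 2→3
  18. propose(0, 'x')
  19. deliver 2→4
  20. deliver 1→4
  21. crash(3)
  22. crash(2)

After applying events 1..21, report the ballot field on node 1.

13

1. timeout(1):  <1:cand b6 ->
2. deliver 1→0:  <0:foll b6 ->
3. deliver 0→1:  nop
4. deliver 1→3:  <3:foll b6 ->
5. deliver 3→1:  <1:lead b6 ->
6. deliver 1→4:  <4:foll b6 ->
7. deliver 4→1:  nop
8. propose(1,'s'):  nop
9. deliver 1→2:  <2:foll b6 ->
10. deliver 2→1:  nop
11. timeout(3):  <3:cand b13 ->
12. deliver 3→1:  <1:foll b13 ->
13. deliver 1→3:  nop
14. deliver 3→4:  <4:foll b13 ->
15. deliver 4→3:  nop
16. deliver 3→2:  <2:foll b13 ->
17. deliver 2→3:  <3:lead b13 ->
18. propose(0,'x'):  nop
19. deliver 2→4:  nop
20. deliver 1→4:  nop
21. crash(3):  <3:✗lead b13 ->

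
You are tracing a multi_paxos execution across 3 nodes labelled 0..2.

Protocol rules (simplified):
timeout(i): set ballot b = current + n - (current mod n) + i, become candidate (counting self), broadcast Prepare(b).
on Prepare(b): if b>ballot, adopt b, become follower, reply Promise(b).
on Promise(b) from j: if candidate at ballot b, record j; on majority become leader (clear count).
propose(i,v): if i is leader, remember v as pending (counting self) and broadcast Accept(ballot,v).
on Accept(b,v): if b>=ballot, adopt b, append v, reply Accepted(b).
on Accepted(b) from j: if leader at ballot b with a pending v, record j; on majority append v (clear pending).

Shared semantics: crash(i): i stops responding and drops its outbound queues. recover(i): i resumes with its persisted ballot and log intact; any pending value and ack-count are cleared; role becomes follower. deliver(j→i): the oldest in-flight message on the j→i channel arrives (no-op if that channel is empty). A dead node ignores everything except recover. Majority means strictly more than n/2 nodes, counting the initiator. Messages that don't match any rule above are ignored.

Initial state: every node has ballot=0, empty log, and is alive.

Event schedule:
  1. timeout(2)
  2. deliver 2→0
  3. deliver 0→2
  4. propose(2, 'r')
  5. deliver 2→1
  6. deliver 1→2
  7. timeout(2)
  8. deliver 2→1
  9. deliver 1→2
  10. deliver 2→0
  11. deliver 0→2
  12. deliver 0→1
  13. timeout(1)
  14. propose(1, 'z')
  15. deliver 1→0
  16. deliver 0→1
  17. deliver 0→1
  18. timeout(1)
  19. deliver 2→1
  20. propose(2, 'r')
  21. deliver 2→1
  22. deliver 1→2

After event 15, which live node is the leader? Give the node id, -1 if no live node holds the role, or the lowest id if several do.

after 1 — timeout(2): n2:cand/b5/[-]
after 2 — deliver 2→0: n0:foll/b5/[-]
after 3 — deliver 0→2: n2:lead/b5/[-]
after 4 — propose(2,'r'): ·
after 5 — deliver 2→1: n1:foll/b5/[-]
after 6 — deliver 1→2: ·
after 7 — timeout(2): n2:cand/b8/[-]
after 8 — deliver 2→1: n1:foll/b5/[r]
after 9 — deliver 1→2: ·
after 10 — deliver 2→0: n0:foll/b5/[r]
after 11 — deliver 0→2: ·
after 12 — deliver 0→1: ·
after 13 — timeout(1): n1:cand/b7/[r]
after 14 — propose(1,'z'): ·
after 15 — deliver 1→0: n0:foll/b7/[r]

-1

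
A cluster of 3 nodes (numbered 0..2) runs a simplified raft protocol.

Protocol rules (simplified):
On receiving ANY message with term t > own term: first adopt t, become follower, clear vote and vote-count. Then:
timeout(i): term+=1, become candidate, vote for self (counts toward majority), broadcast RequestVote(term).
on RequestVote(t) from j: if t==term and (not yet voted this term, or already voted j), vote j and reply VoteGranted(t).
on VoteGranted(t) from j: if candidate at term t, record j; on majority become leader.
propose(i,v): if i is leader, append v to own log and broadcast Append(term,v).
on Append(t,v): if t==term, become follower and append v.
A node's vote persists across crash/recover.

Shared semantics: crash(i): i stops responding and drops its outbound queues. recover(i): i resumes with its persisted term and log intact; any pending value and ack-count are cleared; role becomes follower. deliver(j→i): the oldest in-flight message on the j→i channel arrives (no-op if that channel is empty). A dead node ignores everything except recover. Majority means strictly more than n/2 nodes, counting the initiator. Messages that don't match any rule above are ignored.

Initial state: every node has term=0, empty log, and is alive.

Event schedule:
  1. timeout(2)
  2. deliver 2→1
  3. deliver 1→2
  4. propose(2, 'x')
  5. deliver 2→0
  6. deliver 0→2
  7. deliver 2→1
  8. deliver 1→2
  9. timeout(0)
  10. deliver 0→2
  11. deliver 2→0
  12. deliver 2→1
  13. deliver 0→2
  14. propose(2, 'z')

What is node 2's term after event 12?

[1] timeout(2) → N2(cand t1 [-])
[2] deliver 2→1 → N1(foll t1 [-])
[3] deliver 1→2 → N2(lead t1 [-])
[4] propose(2,'x') → N2(lead t1 [x])
[5] deliver 2→0 → N0(foll t1 [-])
[6] deliver 0→2 → ∅
[7] deliver 2→1 → N1(foll t1 [x])
[8] deliver 1→2 → ∅
[9] timeout(0) → N0(cand t2 [-])
[10] deliver 0→2 → N2(foll t2 [x])
[11] deliver 2→0 → ∅
[12] deliver 2→1 → ∅

2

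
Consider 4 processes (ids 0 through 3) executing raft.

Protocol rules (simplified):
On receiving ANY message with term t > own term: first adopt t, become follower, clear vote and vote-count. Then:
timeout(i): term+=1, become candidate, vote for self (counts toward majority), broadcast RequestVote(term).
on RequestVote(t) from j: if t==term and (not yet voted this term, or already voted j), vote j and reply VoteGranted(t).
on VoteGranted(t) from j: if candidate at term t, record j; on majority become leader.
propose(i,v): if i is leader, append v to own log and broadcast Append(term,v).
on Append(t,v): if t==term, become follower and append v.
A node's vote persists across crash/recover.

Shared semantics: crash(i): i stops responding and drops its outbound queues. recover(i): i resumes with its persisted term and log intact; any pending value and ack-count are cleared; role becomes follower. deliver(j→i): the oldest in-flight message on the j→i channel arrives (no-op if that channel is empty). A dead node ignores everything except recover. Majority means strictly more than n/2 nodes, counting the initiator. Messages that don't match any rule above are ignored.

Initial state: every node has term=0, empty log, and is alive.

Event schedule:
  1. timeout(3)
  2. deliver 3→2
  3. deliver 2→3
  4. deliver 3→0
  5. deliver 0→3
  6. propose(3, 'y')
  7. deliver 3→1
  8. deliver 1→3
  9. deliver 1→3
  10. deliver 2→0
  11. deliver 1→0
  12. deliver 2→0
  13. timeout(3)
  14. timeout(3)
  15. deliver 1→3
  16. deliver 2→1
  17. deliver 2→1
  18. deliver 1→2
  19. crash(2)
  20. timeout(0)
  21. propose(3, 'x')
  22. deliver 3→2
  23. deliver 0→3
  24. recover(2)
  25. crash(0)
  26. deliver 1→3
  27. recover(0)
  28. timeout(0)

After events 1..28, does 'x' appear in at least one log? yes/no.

no

step 1 timeout(3): 3={cand,t=1,log=-}
step 2 deliver 3→2: 2={foll,t=1,log=-}
step 3 deliver 2→3: —
step 4 deliver 3→0: 0={foll,t=1,log=-}
step 5 deliver 0→3: 3={lead,t=1,log=-}
step 6 propose(3,'y'): 3={lead,t=1,log=y}
step 7 deliver 3→1: 1={foll,t=1,log=-}
step 8 deliver 1→3: —
step 9 deliver 1→3: —
step 10 deliver 2→0: —
step 11 deliver 1→0: —
step 12 deliver 2→0: —
step 13 timeout(3): 3={cand,t=2,log=y}
step 14 timeout(3): 3={cand,t=3,log=y}
step 15 deliver 1→3: —
step 16 deliver 2→1: —
step 17 deliver 2→1: —
step 18 deliver 1→2: —
step 19 crash(2): 2={✗foll,t=1,log=-}
step 20 timeout(0): 0={cand,t=2,log=-}
step 21 propose(3,'x'): —
step 22 deliver 3→2: —
step 23 deliver 0→3: —
step 24 recover(2): 2={foll,t=1,log=-}
step 25 crash(0): 0={✗cand,t=2,log=-}
step 26 deliver 1→3: —
step 27 recover(0): 0={foll,t=2,log=-}
step 28 timeout(0): 0={cand,t=3,log=-}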